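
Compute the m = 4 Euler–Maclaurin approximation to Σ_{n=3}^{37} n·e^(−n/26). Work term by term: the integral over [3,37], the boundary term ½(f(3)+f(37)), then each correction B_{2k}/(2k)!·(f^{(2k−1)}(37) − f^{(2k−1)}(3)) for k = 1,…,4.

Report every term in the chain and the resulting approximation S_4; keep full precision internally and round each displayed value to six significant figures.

∫_3^37 x·e^(−x/26) dx evaluates to 277.120.
Endpoint term: (f(3) + f(37))/2 = (2.67307 + 8.91594)/2 = 5.79451.
Running total after boundary: 282.915.
k=1: B_{2}/(2)! × [f^{(1)}(37) − f^{(1)}(3)] = 1/12 × (-0.101949 − 0.788213) = -0.0741802.
Partial sum through k=1: 282.841.
k=2: B_{4}/(4)! × [f^{(3)}(37) − f^{(3)}(3)] = −1/720 × (0.000562120 − 0.00380216) = 4.50005e-06.
Partial sum through k=2: 282.841.
k=3: B_{6}/(6)! × [f^{(5)}(37) − f^{(5)}(3)] = 1/30240 × (1.88617e-06 − 9.52415e-06) = -2.52578e-10.
Partial sum through k=3: 282.841.
k=4: B_{8}/(8)! × [f^{(7)}(37) − f^{(7)}(3)] = −1/1209600 × (4.35031e-09 − 1.98577e-08) = 1.28203e-14.

S_4 ≈ 282.841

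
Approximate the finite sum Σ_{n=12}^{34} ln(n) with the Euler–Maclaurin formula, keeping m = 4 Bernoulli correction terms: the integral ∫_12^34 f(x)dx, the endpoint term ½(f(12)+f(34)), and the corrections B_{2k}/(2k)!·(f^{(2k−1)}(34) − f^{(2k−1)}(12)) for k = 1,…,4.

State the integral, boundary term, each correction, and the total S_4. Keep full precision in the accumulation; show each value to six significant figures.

S_4 ≈ 71.0785

Integral: ∫_12^34 ln(x) dx = 68.0774.
Endpoint term: (f(12) + f(34))/2 = (2.48491 + 3.52636)/2 = 3.00563.
So far: 71.0830.
Order-1 term: 1/12 · (0.0294118 − 0.0833333) = -0.00449346.
After k=1: 71.0785.
Order-2 term: −1/720 · (5.08854e-05 − 0.00115741) = 1.53684e-06.
After k=2: 71.0785.
Order-3 term: 1/30240 · (5.28222e-07 − 9.64506e-05) = -3.17204e-09.
After k=3: 71.0785.
Order-4 term: −1/1209600 · (1.37082e-08 − 2.00939e-05) = 1.66007e-11.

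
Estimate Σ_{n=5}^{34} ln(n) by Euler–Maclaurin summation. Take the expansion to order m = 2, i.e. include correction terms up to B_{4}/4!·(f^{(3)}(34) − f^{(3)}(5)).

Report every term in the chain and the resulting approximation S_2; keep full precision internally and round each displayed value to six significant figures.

S_2 ≈ 85.4028

Integral: ∫_5^34 ln(x) dx = 82.8491.
½[f(5) + f(34)] = ½[1.60944 + 3.52636] = 2.56790.
Integral + boundary = 85.4170.
Correction k=1: B_{2}/2! · (f^{(1)}(34) − f^{(1)}(5)) = 1/12 · (0.0294118 − 0.200000) = -0.0142157.
Partial sum through k=1: 85.4028.
Correction k=2: B_{4}/4! · (f^{(3)}(34) − f^{(3)}(5)) = −1/720 · (5.08854e-05 − 0.0160000) = 2.21515e-05.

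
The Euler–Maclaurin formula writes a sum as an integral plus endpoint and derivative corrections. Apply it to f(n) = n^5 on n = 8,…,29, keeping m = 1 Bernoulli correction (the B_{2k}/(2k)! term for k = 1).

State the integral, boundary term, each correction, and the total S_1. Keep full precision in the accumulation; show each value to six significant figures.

∫_8^29 x^5 dx evaluates to 9.90935e+07.
Boundary: ½(f(8) + f(29)) = ½(32768.0 + 2.05111e+07) = 1.02720e+07.
Integral + boundary = 1.09365e+08.
Correction k=1: B_{2}/2! · (f^{(1)}(29) − f^{(1)}(8)) = 1/12 · (3.53640e+06 − 20480.0) = 292994.

S_1 ≈ 1.09658e+08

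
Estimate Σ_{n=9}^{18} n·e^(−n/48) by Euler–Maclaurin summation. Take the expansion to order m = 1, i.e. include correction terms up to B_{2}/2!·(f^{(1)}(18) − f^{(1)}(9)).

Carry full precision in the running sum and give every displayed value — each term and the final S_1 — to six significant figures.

The integral term ∫_9^18 x·e^(−x/48) dx = 90.8912.
Boundary: ½(f(9) + f(18)) = ½(7.46126 + 12.3712) = 9.91623.
Running total after boundary: 100.807.
k=1: B_{2}/(2)! × [f^{(1)}(18) − f^{(1)}(9)] = 1/12 × (0.429556 − 0.673586) = -0.0203359.

S_1 ≈ 100.787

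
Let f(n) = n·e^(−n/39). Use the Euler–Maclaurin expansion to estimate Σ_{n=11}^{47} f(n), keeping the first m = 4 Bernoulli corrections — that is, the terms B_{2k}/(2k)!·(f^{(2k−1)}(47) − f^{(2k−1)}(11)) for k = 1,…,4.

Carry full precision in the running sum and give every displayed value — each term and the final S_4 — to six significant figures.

S_4 ≈ 476.860

Integral: ∫_11^47 x·e^(−x/39) dx = 465.720.
Boundary: ½(f(11) + f(47)) = ½(8.29659 + 14.0837) = 11.1902.
So far: 476.910.
Correction k=1: B_{2}/2! · (f^{(1)}(47) − f^{(1)}(11)) = 1/12 · (-0.0614674 − 0.541502) = -0.0502475.
Running total after k=1: 476.860.
Correction k=2: B_{4}/4! · (f^{(3)}(47) − f^{(3)}(11)) = −1/720 · (0.000353609 − 0.00134778) = 1.38079e-06.
Running total after k=2: 476.860.
Correction k=3: B_{6}/6! · (f^{(5)}(47) − f^{(5)}(11)) = 1/30240 · (4.91539e-07 − 1.53816e-06) = -3.46105e-11.
Running total after k=3: 476.860.
Correction k=4: B_{8}/8! · (f^{(7)}(47) − f^{(7)}(11)) = −1/1209600 · (4.93487e-10 − 1.43998e-09) = 7.82482e-16.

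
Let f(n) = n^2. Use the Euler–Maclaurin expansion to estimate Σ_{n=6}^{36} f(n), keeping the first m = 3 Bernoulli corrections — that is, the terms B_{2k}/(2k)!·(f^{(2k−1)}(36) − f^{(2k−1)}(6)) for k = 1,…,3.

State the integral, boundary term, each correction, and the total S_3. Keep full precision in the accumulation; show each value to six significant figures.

∫_6^36 x^2 dx evaluates to 15480.0.
½[f(6) + f(36)] = ½[36.0000 + 1296.00] = 666.000.
Integral + boundary = 16146.0.
Correction k=1: B_{2}/2! · (f^{(1)}(36) − f^{(1)}(6)) = 1/12 · (72.0000 − 12.0000) = 5.00000.
Running total after k=1: 16151.0.
Correction k=2: B_{4}/4! · (f^{(3)}(36) − f^{(3)}(6)) = −1/720 · (0.00000 − 0.00000) = 0.00000.
Running total after k=2: 16151.0.
Correction k=3: B_{6}/6! · (f^{(5)}(36) − f^{(5)}(6)) = 1/30240 · (0.00000 − 0.00000) = 0.00000.

S_3 ≈ 16151.0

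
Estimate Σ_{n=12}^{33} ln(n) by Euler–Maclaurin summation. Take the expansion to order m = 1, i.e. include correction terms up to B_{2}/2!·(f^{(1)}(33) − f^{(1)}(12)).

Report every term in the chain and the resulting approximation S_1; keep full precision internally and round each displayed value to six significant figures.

∫_12^33 ln(x) dx evaluates to 64.5659.
Endpoint term: (f(12) + f(33))/2 = (2.48491 + 3.49651)/2 = 2.99071.
So far: 67.5566.
k=1: B_{2}/(2)! × [f^{(1)}(33) − f^{(1)}(12)] = 1/12 × (0.0303030 − 0.0833333) = -0.00441919.

S_1 ≈ 67.5522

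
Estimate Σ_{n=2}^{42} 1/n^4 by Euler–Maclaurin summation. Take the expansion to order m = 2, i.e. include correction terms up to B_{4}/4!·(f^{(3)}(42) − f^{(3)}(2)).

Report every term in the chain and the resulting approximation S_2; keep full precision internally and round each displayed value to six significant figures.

S_2 ≈ 0.0820269

The integral term ∫_2^42 1/x^4 dx = 0.0416622.
Endpoint term: (f(2) + f(42))/2 = (0.0625000 + 3.21368e-07)/2 = 0.0312502.
Running total after boundary: 0.0729123.
k=1: B_{2}/(2)! × [f^{(1)}(42) − f^{(1)}(2)] = 1/12 × (-3.06065e-08 − (-0.125000)) = 0.0104167.
After k=1: 0.0833290.
k=2: B_{4}/(4)! × [f^{(3)}(42) − f^{(3)}(2)] = −1/720 × (-5.20519e-10 − (-0.937500)) = -0.00130208.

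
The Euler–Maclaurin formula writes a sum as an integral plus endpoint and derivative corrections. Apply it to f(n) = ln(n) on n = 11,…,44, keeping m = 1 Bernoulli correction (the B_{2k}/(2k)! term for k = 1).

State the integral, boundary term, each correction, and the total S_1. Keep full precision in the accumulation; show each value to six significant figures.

S_1 ≈ 110.213

Integral: ∫_11^44 ln(x) dx = 107.127.
½[f(11) + f(44)] = ½[2.39790 + 3.78419] = 3.09104.
Running total after boundary: 110.219.
Correction k=1: B_{2}/2! · (f^{(1)}(44) − f^{(1)}(11)) = 1/12 · (0.0227273 − 0.0909091) = -0.00568182.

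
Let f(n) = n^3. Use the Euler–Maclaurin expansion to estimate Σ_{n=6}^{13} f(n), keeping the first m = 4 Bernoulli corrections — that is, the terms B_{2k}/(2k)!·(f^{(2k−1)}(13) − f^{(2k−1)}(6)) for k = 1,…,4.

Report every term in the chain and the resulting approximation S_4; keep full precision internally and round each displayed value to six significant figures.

Integral: ∫_6^13 x^3 dx = 6816.25.
Boundary: ½(f(6) + f(13)) = ½(216.000 + 2197.00) = 1206.50.
Integral + boundary = 8022.75.
Order-1 term: 1/12 · (507.000 − 108.000) = 33.2500.
After k=1: 8056.00.
Order-2 term: −1/720 · (6.00000 − 6.00000) = 0.00000.
After k=2: 8056.00.
Order-3 term: 1/30240 · (0.00000 − 0.00000) = 0.00000.
After k=3: 8056.00.
Order-4 term: −1/1209600 · (0.00000 − 0.00000) = 0.00000.

S_4 ≈ 8056.00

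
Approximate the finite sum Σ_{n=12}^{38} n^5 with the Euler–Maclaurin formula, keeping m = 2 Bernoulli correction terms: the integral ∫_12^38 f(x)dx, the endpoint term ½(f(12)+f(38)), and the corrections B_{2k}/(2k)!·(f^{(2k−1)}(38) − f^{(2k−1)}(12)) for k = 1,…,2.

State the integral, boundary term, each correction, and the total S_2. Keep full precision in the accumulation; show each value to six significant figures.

S_2 ≈ 5.41927e+08

∫_12^38 x^5 dx evaluates to 5.01325e+08.
½[f(12) + f(38)] = ½[248832 + 7.92352e+07] = 3.97420e+07.
Running total after boundary: 5.41067e+08.
Order-1 term: 1/12 · (1.04257e+07 − 103680) = 860167.
Partial sum through k=1: 5.41927e+08.
Order-2 term: −1/720 · (86640.0 − 8640.00) = -108.333.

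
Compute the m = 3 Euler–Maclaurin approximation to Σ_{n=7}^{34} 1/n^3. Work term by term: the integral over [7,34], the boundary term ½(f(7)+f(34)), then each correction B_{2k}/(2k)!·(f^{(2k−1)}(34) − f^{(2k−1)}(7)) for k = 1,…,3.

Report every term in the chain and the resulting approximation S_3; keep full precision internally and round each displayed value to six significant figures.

Integral: ∫_7^34 1/x^3 dx = 0.00977156.
Boundary: ½(f(7) + f(34)) = ½(0.00291545 + 2.54427e-05) = 0.00147045.
Running total after boundary: 0.0112420.
k=1: B_{2}/(2)! × [f^{(1)}(34) − f^{(1)}(7)] = 1/12 × (-2.24494e-06 − (-0.00124948)) = 0.000103936.
Partial sum through k=1: 0.0113459.
k=2: B_{4}/(4)! × [f^{(3)}(34) − f^{(3)}(7)] = −1/720 × (-3.88399e-08 − (-0.000509992)) = -7.08268e-07.
Partial sum through k=2: 0.0113452.
k=3: B_{6}/(6)! × [f^{(5)}(34) − f^{(5)}(7)] = 1/30240 × (-1.41114e-09 − (-0.000437136)) = 1.44555e-08.

S_3 ≈ 0.0113452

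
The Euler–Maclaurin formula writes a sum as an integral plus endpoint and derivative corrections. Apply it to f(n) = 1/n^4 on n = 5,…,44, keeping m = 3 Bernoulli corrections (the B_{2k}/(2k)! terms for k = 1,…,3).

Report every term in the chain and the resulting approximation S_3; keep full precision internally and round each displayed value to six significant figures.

S_3 ≈ 0.00356753

∫_5^44 1/x^4 dx evaluates to 0.00266275.
Boundary: ½(f(5) + f(44)) = ½(0.00160000 + 2.66802e-07) = 0.000800133.
So far: 0.00346289.
Order-1 term: 1/12 · (-2.42547e-08 − (-0.00128000)) = 0.000106665.
Running total after k=1: 0.00356955.
Order-2 term: −1/720 · (-3.75848e-10 − (-0.00153600)) = -2.13333e-06.
Running total after k=2: 0.00356742.
Order-3 term: 1/30240 · (-1.08716e-11 − (-0.00344064)) = 1.13778e-07.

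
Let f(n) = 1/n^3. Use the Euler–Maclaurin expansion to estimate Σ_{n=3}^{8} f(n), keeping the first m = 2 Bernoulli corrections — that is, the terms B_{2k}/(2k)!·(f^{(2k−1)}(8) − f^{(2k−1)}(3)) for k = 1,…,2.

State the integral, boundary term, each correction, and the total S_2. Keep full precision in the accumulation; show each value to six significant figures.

Integral: ∫_3^8 1/x^3 dx = 0.0477431.
Endpoint term: (f(3) + f(8))/2 = (0.0370370 + 0.00195312)/2 = 0.0194951.
So far: 0.0672381.
Correction k=1: B_{2}/2! · (f^{(1)}(8) − f^{(1)}(3)) = 1/12 · (-0.000732422 − (-0.0370370)) = 0.00302538.
After k=1: 0.0702635.
Correction k=2: B_{4}/4! · (f^{(3)}(8) − f^{(3)}(3)) = −1/720 · (-0.000228882 − (-0.0823045)) = -0.000113994.

S_2 ≈ 0.0701495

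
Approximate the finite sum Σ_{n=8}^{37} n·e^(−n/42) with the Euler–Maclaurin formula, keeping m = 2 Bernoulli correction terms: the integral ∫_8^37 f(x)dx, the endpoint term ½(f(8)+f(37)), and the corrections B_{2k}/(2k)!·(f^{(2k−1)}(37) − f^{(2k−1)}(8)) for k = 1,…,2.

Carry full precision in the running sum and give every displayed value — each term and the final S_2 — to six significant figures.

S_2 ≈ 371.769

The integral term ∫_8^37 x·e^(−x/42) dx = 360.848.
Boundary: ½(f(8) + f(37)) = ½(6.61252 + 15.3324) = 10.9724.
Running total after boundary: 371.820.
Order-1 term: 1/12 · (0.0493319 − 0.669124) = -0.0516494.
After k=1: 371.769.
Order-2 term: −1/720 · (0.000497794 − 0.00131647) = 1.13705e-06.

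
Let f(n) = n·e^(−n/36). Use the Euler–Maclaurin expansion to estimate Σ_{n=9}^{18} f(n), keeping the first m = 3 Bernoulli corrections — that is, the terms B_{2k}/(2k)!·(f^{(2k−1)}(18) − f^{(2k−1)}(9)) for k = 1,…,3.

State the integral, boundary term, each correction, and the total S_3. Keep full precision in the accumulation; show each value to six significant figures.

Integral: ∫_9^18 x·e^(−x/36) dx = 82.5617.
Endpoint term: (f(9) + f(18))/2 = (7.00921 + 10.9176)/2 = 8.96338.
Integral + boundary = 91.5250.
k=1: B_{2}/(2)! × [f^{(1)}(18) − f^{(1)}(9)] = 1/12 × (0.303265 − 0.584101) = -0.0234029.
After k=1: 91.5016.
k=2: B_{4}/(4)! × [f^{(3)}(18) − f^{(3)}(9)] = −1/720 × (0.00117001 − 0.00165255) = 6.70198e-07.
After k=2: 91.5016.
k=3: B_{6}/(6)! × [f^{(5)}(18) − f^{(5)}(9)] = 1/30240 × (1.62501e-06 − 2.20247e-06) = -1.90960e-11.

S_3 ≈ 91.5016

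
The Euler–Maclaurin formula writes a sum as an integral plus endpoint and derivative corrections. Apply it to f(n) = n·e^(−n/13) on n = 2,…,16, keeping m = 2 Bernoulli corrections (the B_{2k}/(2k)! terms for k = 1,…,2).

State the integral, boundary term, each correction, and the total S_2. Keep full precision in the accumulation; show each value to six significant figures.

S_2 ≈ 60.2121

Integral: ∫_2^16 x·e^(−x/13) dx = 57.0842.
½[f(2) + f(16)] = ½[1.71481 + 4.67309] = 3.19395.
So far: 60.2781.
Correction k=1: B_{2}/2! · (f^{(1)}(16) − f^{(1)}(2)) = 1/12 · (-0.0674003 − 0.725496) = -0.0660747.
Partial sum through k=1: 60.2121.
Correction k=2: B_{4}/4! · (f^{(3)}(16) − f^{(3)}(2)) = −1/720 · (0.00305761 − 0.0144397) = 1.58084e-05.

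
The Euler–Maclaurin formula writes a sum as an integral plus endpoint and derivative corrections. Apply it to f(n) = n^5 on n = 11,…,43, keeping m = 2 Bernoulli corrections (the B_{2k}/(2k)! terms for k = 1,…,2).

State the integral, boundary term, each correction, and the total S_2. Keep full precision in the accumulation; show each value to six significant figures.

S_2 ≈ 1.12827e+09

The integral term ∫_11^43 x^5 dx = 1.05327e+09.
Boundary: ½(f(11) + f(43)) = ½(161051 + 1.47008e+08) = 7.35847e+07.
Integral + boundary = 1.12685e+09.
k=1: B_{2}/(2)! × [f^{(1)}(43) − f^{(1)}(11)] = 1/12 × (1.70940e+07 − 73205.0) = 1.41840e+06.
Partial sum through k=1: 1.12827e+09.
k=2: B_{4}/(4)! × [f^{(3)}(43) − f^{(3)}(11)] = −1/720 × (110940 − 7260.00) = -144.000.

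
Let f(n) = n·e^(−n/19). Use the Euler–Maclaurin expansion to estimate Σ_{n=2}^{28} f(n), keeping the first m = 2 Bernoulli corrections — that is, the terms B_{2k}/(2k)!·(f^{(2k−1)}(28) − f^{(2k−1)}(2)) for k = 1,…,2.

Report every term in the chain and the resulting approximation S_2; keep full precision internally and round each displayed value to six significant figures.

S_2 ≈ 158.598

The integral term ∫_2^28 x·e^(−x/19) dx = 154.567.
½[f(2) + f(28)] = ½[1.80018 + 6.41424] = 4.10721.
Running total after boundary: 158.674.
k=1: B_{2}/(2)! × [f^{(1)}(28) − f^{(1)}(2)] = 1/12 × (-0.108512 − 0.805342) = -0.0761544.
After k=1: 158.598.
k=2: B_{4}/(4)! × [f^{(3)}(28) − f^{(3)}(2)] = −1/720 × (0.000968555 − 0.00721750) = 8.67909e-06.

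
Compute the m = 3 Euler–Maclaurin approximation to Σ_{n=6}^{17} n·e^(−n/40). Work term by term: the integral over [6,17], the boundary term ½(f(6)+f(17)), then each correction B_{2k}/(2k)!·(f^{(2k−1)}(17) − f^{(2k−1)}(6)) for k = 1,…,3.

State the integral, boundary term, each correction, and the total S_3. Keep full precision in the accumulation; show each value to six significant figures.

S_3 ≈ 101.217

∫_6^17 x·e^(−x/40) dx evaluates to 93.1076.
½[f(6) + f(17)] = ½[5.16425 + 11.1141] = 8.13917.
So far: 101.247.
Correction k=1: B_{2}/2! · (f^{(1)}(17) − f^{(1)}(6)) = 1/12 · (0.375918 − 0.731602) = -0.0296403.
After k=1: 101.217.
Correction k=2: B_{4}/4! · (f^{(3)}(17) − f^{(3)}(6)) = −1/720 · (0.00105216 − 0.00153314) = 6.68021e-07.
After k=2: 101.217.
Correction k=3: B_{6}/6! · (f^{(5)}(17) − f^{(5)}(6)) = 1/30240 · (1.16836e-06 − 1.63064e-06) = -1.52870e-11.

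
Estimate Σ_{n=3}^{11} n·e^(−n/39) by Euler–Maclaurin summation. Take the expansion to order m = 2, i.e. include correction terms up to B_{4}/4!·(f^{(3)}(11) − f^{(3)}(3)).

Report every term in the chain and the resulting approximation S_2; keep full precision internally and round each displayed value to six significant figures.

The integral term ∫_3^11 x·e^(−x/39) dx = 45.9660.
½[f(3) + f(11)] = ½[2.77788 + 8.29659] = 5.53723.
Running total after boundary: 51.5032.
Correction k=1: B_{2}/2! · (f^{(1)}(11) − f^{(1)}(3)) = 1/12 · (0.541502 − 0.854733) = -0.0261026.
After k=1: 51.4771.
Correction k=2: B_{4}/4! · (f^{(3)}(11) − f^{(3)}(3)) = −1/720 · (0.00134778 − 0.00177952) = 5.99645e-07.

S_2 ≈ 51.4771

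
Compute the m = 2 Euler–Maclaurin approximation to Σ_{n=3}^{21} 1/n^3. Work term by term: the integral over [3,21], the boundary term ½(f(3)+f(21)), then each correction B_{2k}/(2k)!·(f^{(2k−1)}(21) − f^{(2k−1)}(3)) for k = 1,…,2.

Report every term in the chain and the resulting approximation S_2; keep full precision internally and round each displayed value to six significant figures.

∫_3^21 1/x^3 dx evaluates to 0.0544218.
Boundary: ½(f(3) + f(21)) = ½(0.0370370 + 0.000107980) = 0.0185725.
Integral + boundary = 0.0729943.
Correction k=1: B_{2}/2! · (f^{(1)}(21) − f^{(1)}(3)) = 1/12 · (-1.54257e-05 − (-0.0370370)) = 0.00308513.
After k=1: 0.0760794.
Correction k=2: B_{4}/4! · (f^{(3)}(21) − f^{(3)}(3)) = −1/720 · (-6.99577e-07 − (-0.0823045)) = -0.000114311.

S_2 ≈ 0.0759651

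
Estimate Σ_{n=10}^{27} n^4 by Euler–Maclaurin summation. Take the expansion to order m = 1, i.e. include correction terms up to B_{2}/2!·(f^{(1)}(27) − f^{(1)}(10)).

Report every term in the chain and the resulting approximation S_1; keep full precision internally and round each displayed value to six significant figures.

S_1 ≈ 3.12673e+06

∫_10^27 x^4 dx evaluates to 2.84978e+06.
Boundary: ½(f(10) + f(27)) = ½(10000.0 + 531441) = 270720.
Running total after boundary: 3.12050e+06.
k=1: B_{2}/(2)! × [f^{(1)}(27) − f^{(1)}(10)] = 1/12 × (78732.0 − 4000.00) = 6227.67.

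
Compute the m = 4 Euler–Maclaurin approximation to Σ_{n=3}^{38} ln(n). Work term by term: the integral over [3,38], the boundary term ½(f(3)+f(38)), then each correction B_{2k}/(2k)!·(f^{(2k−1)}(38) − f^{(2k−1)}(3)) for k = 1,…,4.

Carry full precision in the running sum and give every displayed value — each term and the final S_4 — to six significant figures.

S_4 ≈ 102.275

∫_3^38 ln(x) dx evaluates to 99.9324.
Endpoint term: (f(3) + f(38))/2 = (1.09861 + 3.63759)/2 = 2.36810.
Running total after boundary: 102.301.
Order-1 term: 1/12 · (0.0263158 − 0.333333) = -0.0255848.
Running total after k=1: 102.275.
Order-2 term: −1/720 · (3.64485e-05 − 0.0740741) = 0.000102830.
Running total after k=2: 102.275.
Order-3 term: 1/30240 · (3.02896e-07 − 0.0987654) = -3.26604e-06.
Running total after k=3: 102.275.
Order-4 term: −1/1209600 · (6.29285e-09 − 0.329218) = 2.72171e-07.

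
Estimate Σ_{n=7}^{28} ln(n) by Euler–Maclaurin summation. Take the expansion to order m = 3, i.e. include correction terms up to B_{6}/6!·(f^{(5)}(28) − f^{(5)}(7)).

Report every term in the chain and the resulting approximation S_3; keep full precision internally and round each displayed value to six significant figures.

∫_7^28 ln(x) dx evaluates to 58.6804.
Boundary: ½(f(7) + f(28)) = ½(1.94591 + 3.33220) = 2.63906.
Running total after boundary: 61.3194.
Correction k=1: B_{2}/2! · (f^{(1)}(28) − f^{(1)}(7)) = 1/12 · (0.0357143 − 0.142857) = -0.00892857.
Running total after k=1: 61.3105.
Correction k=2: B_{4}/4! · (f^{(3)}(28) − f^{(3)}(7)) = −1/720 · (9.11079e-05 − 0.00583090) = 7.97194e-06.
Running total after k=2: 61.3105.
Correction k=3: B_{6}/6! · (f^{(5)}(28) − f^{(5)}(7)) = 1/30240 · (1.39451e-06 − 0.00142798) = -4.71753e-08.

S_3 ≈ 61.3105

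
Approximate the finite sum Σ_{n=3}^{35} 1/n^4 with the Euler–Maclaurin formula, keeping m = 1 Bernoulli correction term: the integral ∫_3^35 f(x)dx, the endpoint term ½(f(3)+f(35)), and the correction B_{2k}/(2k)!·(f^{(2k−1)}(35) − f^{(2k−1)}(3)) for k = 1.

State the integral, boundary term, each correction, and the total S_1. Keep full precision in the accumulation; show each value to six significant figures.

S_1 ≈ 0.0198828

∫_3^35 1/x^4 dx evaluates to 0.0123379.
½[f(3) + f(35)] = ½[0.0123457 + 6.66389e-07] = 0.00617317.
So far: 0.0185111.
Correction k=1: B_{2}/2! · (f^{(1)}(35) − f^{(1)}(3)) = 1/12 · (-7.61587e-08 − (-0.0164609)) = 0.00137174.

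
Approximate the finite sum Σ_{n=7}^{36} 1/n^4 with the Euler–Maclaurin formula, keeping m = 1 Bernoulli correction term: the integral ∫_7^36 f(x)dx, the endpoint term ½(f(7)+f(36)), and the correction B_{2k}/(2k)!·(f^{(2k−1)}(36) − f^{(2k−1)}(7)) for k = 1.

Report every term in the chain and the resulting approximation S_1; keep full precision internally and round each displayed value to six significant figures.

Integral: ∫_7^36 1/x^4 dx = 0.000964673.
½[f(7) + f(36)] = ½[0.000416493 + 5.95374e-07] = 0.000208544.
So far: 0.00117322.
Correction k=1: B_{2}/2! · (f^{(1)}(36) − f^{(1)}(7)) = 1/12 · (-6.61527e-08 − (-0.000237996)) = 1.98275e-05.

S_1 ≈ 0.00119304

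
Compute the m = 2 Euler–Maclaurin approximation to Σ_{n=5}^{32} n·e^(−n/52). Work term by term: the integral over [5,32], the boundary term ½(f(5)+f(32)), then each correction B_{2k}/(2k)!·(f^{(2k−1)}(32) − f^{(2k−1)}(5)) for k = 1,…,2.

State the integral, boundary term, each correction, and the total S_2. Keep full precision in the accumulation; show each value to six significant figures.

S_2 ≈ 342.528

∫_5^32 x·e^(−x/52) dx evaluates to 331.662.
Endpoint term: (f(5) + f(32))/2 = (4.54162 + 17.2939)/2 = 10.9177.
Integral + boundary = 342.580.
k=1: B_{2}/(2)! × [f^{(1)}(32) − f^{(1)}(5)] = 1/12 × (0.207859 − 0.820985) = -0.0510939.
After k=1: 342.528.
k=2: B_{4}/(4)! × [f^{(3)}(32) − f^{(3)}(5)] = −1/720 × (0.000476599 − 0.000975456) = 6.92857e-07.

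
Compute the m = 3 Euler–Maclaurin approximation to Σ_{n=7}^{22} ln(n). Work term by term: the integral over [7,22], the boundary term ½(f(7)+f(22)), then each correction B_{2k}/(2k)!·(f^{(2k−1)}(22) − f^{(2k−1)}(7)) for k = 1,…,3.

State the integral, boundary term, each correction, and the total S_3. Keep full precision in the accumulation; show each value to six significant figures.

S_3 ≈ 41.8919

∫_7^22 ln(x) dx evaluates to 39.3816.
Endpoint term: (f(7) + f(22))/2 = (1.94591 + 3.09104)/2 = 2.51848.
Integral + boundary = 41.9000.
Correction k=1: B_{2}/2! · (f^{(1)}(22) − f^{(1)}(7)) = 1/12 · (0.0454545 − 0.142857) = -0.00811688.
Partial sum through k=1: 41.8919.
Correction k=2: B_{4}/4! · (f^{(3)}(22) − f^{(3)}(7)) = −1/720 · (0.000187829 − 0.00583090) = 7.83760e-06.
Partial sum through k=2: 41.8919.
Correction k=3: B_{6}/6! · (f^{(5)}(22) − f^{(5)}(7)) = 1/30240 · (4.65691e-06 − 0.00142798) = -4.70674e-08.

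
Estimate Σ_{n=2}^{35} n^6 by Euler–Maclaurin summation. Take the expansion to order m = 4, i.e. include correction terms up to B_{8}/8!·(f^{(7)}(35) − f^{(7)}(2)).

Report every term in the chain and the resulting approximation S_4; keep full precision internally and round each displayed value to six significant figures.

Integral: ∫_2^35 x^6 dx = 9.19133e+09.
Boundary: ½(f(2) + f(35)) = ½(64.0000 + 1.83827e+09) = 9.19133e+08.
Integral + boundary = 1.01105e+10.
Order-1 term: 1/12 · (3.15131e+08 − 192.000) = 2.62609e+07.
After k=1: 1.01367e+10.
Order-2 term: −1/720 · (5.14500e+06 − 960.000) = -7144.50.
After k=2: 1.01367e+10.
Order-3 term: 1/30240 · (25200.0 − 1440.00) = 0.785714.
After k=3: 1.01367e+10.
Order-4 term: −1/1209600 · (0.00000 − 0.00000) = 0.00000.

S_4 ≈ 1.01367e+10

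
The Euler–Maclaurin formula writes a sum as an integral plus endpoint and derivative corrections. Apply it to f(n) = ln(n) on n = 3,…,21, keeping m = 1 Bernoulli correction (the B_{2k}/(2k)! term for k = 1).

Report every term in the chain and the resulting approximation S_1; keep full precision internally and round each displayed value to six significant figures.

Integral: ∫_3^21 ln(x) dx = 42.6391.
Boundary: ½(f(3) + f(21)) = ½(1.09861 + 3.04452) = 2.07157.
So far: 44.7107.
Order-1 term: 1/12 · (0.0476190 − 0.333333) = -0.0238095.

S_1 ≈ 44.6869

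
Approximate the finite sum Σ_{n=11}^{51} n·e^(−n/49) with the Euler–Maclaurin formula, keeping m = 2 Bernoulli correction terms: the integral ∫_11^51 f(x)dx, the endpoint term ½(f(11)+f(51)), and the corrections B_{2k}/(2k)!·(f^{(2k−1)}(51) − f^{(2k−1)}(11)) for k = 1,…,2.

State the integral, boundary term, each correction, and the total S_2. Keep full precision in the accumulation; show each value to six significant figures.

Integral: ∫_11^51 x·e^(−x/49) dx = 618.321.
Boundary: ½(f(11) + f(51)) = ½(8.78816 + 18.0115) = 13.3998.
Running total after boundary: 631.721.
k=1: B_{2}/(2)! × [f^{(1)}(51) − f^{(1)}(11)] = 1/12 × (-0.0144149 − 0.619574) = -0.0528324.
Partial sum through k=1: 631.668.
k=2: B_{4}/(4)! × [f^{(3)}(51) − f^{(3)}(11)] = −1/720 × (0.000288179 − 0.000923541) = 8.82447e-07.

S_2 ≈ 631.668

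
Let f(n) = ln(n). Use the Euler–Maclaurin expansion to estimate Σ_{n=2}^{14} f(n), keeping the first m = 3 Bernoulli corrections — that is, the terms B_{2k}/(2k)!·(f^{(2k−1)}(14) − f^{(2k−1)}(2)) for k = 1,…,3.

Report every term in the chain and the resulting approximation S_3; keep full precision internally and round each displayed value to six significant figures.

∫_2^14 ln(x) dx evaluates to 23.5605.
Endpoint term: (f(2) + f(14))/2 = (0.693147 + 2.63906)/2 = 1.66610.
Running total after boundary: 25.2266.
Order-1 term: 1/12 · (0.0714286 − 0.500000) = -0.0357143.
Partial sum through k=1: 25.1909.
Order-2 term: −1/720 · (0.000728863 − 0.250000) = 0.000346210.
Partial sum through k=2: 25.1912.
Order-3 term: 1/30240 · (4.46243e-05 − 0.750000) = -2.48001e-05.

S_3 ≈ 25.1912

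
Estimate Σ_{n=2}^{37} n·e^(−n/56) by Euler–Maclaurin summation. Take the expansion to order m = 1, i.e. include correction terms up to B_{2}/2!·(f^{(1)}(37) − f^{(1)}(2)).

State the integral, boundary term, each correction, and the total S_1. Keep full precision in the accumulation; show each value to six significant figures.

The integral term ∫_2^37 x·e^(−x/56) dx = 444.207.
Endpoint term: (f(2) + f(37))/2 = (1.92983 + 19.1098)/2 = 10.5198.
So far: 454.727.
Correction k=1: B_{2}/2! · (f^{(1)}(37) − f^{(1)}(2)) = 1/12 · (0.175235 − 0.930455) = -0.0629350.

S_1 ≈ 454.664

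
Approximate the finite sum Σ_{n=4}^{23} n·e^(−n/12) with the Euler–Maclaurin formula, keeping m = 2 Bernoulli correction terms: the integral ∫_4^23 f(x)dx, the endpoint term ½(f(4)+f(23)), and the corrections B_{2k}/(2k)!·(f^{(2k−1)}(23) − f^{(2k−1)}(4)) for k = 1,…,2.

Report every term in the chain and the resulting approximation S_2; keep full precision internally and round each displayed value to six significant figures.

The integral term ∫_4^23 x·e^(−x/12) dx = 75.7935.
½[f(4) + f(23)] = ½[2.86613 + 3.38322] = 3.12467.
So far: 78.9182.
Order-1 term: 1/12 · (-0.134838 − 0.477688) = -0.0510438.
After k=1: 78.8671.
Order-2 term: −1/720 · (0.00110663 − 0.0132691) = 1.68923e-05.

S_2 ≈ 78.8671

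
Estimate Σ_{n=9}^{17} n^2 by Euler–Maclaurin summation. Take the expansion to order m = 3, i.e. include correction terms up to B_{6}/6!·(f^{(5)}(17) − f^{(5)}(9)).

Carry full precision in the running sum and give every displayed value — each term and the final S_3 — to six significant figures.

∫_9^17 x^2 dx evaluates to 1394.67.
Boundary: ½(f(9) + f(17)) = ½(81.0000 + 289.000) = 185.000.
Integral + boundary = 1579.67.
Order-1 term: 1/12 · (34.0000 − 18.0000) = 1.33333.
After k=1: 1581.00.
Order-2 term: −1/720 · (0.00000 − 0.00000) = 0.00000.
After k=2: 1581.00.
Order-3 term: 1/30240 · (0.00000 − 0.00000) = 0.00000.

S_3 ≈ 1581.00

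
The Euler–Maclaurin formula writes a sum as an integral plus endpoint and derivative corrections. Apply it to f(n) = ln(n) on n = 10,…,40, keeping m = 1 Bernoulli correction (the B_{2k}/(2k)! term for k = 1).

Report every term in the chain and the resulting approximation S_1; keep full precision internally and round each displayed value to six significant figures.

S_1 ≈ 97.5188

Integral: ∫_10^40 ln(x) dx = 94.5293.
½[f(10) + f(40)] = ½[2.30259 + 3.68888] = 2.99573.
Running total after boundary: 97.5251.
k=1: B_{2}/(2)! × [f^{(1)}(40) − f^{(1)}(10)] = 1/12 × (0.0250000 − 0.100000) = -0.00625000.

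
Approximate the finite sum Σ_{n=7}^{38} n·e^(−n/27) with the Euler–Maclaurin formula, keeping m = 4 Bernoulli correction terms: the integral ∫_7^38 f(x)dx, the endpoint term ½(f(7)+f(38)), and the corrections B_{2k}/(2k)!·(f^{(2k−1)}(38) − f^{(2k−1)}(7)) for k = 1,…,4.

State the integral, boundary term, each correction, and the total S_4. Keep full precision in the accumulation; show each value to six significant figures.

∫_7^38 x·e^(−x/27) dx evaluates to 278.766.
½[f(7) + f(38)] = ½[5.40136 + 9.30153] = 7.35144.
Running total after boundary: 286.118.
Correction k=1: B_{2}/2! · (f^{(1)}(38) − f^{(1)}(7)) = 1/12 · (-0.0997240 − 0.571573) = -0.0559414.
Running total after k=1: 286.062.
Correction k=2: B_{4}/4! · (f^{(3)}(38) − f^{(3)}(7)) = −1/720 · (0.000534746 − 0.00290099) = 3.28644e-06.
Running total after k=2: 286.062.
Correction k=3: B_{6}/6! · (f^{(5)}(38) − f^{(5)}(7)) = 1/30240 · (1.65472e-06 − 6.88329e-06) = -1.72903e-10.
Running total after k=3: 286.062.
Correction k=4: B_{8}/8! · (f^{(7)}(38) − f^{(7)}(7)) = −1/1209600 · (3.53347e-09 − 1.34255e-08) = 8.17793e-15.

S_4 ≈ 286.062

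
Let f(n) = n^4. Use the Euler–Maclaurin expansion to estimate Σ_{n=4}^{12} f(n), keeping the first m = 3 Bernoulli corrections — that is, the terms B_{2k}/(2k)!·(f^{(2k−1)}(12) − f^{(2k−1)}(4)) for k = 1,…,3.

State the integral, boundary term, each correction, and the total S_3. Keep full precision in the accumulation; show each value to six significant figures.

S_3 ≈ 60612.0

∫_4^12 x^4 dx evaluates to 49561.6.
Endpoint term: (f(4) + f(12))/2 = (256.000 + 20736.0)/2 = 10496.0.
Integral + boundary = 60057.6.
Correction k=1: B_{2}/2! · (f^{(1)}(12) − f^{(1)}(4)) = 1/12 · (6912.00 − 256.000) = 554.667.
Running total after k=1: 60612.3.
Correction k=2: B_{4}/4! · (f^{(3)}(12) − f^{(3)}(4)) = −1/720 · (288.000 − 96.0000) = -0.266667.
Running total after k=2: 60612.0.
Correction k=3: B_{6}/6! · (f^{(5)}(12) − f^{(5)}(4)) = 1/30240 · (0.00000 − 0.00000) = 0.00000.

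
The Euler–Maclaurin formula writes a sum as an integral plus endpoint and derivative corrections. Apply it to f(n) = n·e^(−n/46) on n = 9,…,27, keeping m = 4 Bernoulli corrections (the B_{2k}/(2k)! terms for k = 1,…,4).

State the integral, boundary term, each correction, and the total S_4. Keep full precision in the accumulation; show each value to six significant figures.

S_4 ≈ 224.480

∫_9^27 x·e^(−x/46) dx evaluates to 213.310.
Boundary: ½(f(9) + f(27)) = ½(7.40068 + 15.0125) = 11.2066.
Running total after boundary: 224.516.
k=1: B_{2}/(2)! × [f^{(1)}(27) − f^{(1)}(9)] = 1/12 × (0.229659 − 0.661414) = -0.0359796.
Running total after k=1: 224.480.
k=2: B_{4}/(4)! × [f^{(3)}(27) − f^{(3)}(9)] = −1/720 × (0.000634070 − 0.00108980) = 6.32953e-07.
Running total after k=2: 224.480.
k=3: B_{6}/(6)! × [f^{(5)}(27) − f^{(5)}(9)] = 1/30240 × (5.48018e-07 − 8.82333e-07) = -1.10554e-11.
Running total after k=3: 224.480.
k=4: B_{8}/(8)! × [f^{(7)}(27) − f^{(7)}(9)] = −1/1209600 × (3.76362e-10 − 5.90567e-10) = 1.77088e-16.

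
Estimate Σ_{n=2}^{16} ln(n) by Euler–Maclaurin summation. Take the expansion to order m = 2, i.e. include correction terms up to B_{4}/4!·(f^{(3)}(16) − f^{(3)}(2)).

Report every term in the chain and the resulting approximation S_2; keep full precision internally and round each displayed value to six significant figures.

S_2 ≈ 30.6719

The integral term ∫_2^16 ln(x) dx = 28.9751.
Endpoint term: (f(2) + f(16))/2 = (0.693147 + 2.77259)/2 = 1.73287.
Running total after boundary: 30.7080.
Order-1 term: 1/12 · (0.0625000 − 0.500000) = -0.0364583.
After k=1: 30.6715.
Order-2 term: −1/720 · (0.000488281 − 0.250000) = 0.000346544.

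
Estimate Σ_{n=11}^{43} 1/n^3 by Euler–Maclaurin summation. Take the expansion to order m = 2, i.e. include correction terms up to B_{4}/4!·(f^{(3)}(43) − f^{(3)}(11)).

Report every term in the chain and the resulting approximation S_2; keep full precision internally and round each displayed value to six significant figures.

S_2 ≈ 0.00426072

Integral: ∫_11^43 1/x^3 dx = 0.00386181.
Endpoint term: (f(11) + f(43))/2 = (0.000751315 + 1.25775e-05)/2 = 0.000381946.
Integral + boundary = 0.00424376.
Correction k=1: B_{2}/2! · (f^{(1)}(43) − f^{(1)}(11)) = 1/12 · (-8.77501e-07 − (-0.000204904)) = 1.70022e-05.
After k=1: 0.00426076.
Correction k=2: B_{4}/4! · (f^{(3)}(43) − f^{(3)}(11)) = −1/720 · (-9.49162e-09 − (-3.38684e-05)) = -4.70263e-08.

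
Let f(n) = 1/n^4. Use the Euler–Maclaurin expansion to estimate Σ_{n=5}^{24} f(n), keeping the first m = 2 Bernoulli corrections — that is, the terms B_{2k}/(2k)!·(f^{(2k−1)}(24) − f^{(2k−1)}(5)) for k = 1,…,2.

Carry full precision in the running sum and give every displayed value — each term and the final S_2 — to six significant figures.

S_2 ≈ 0.00354855

The integral term ∫_5^24 1/x^4 dx = 0.00264255.
½[f(5) + f(24)] = ½[0.00160000 + 3.01408e-06] = 0.000801507.
So far: 0.00344406.
Correction k=1: B_{2}/2! · (f^{(1)}(24) − f^{(1)}(5)) = 1/12 · (-5.02347e-07 − (-0.00128000)) = 0.000106625.
Running total after k=1: 0.00355069.
Correction k=2: B_{4}/4! · (f^{(3)}(24) − f^{(3)}(5)) = −1/720 · (-2.61639e-08 − (-0.00153600)) = -2.13330e-06.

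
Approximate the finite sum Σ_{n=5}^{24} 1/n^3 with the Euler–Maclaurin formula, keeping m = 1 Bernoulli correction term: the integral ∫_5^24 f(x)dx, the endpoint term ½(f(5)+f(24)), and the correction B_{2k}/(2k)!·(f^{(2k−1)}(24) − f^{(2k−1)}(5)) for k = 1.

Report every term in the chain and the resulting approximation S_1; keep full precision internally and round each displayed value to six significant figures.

Integral: ∫_5^24 1/x^3 dx = 0.0191319.
Endpoint term: (f(5) + f(24))/2 = (0.00800000 + 7.23380e-05)/2 = 0.00403617.
So far: 0.0231681.
Order-1 term: 1/12 · (-9.04225e-06 − (-0.00480000)) = 0.000399246.

S_1 ≈ 0.0235674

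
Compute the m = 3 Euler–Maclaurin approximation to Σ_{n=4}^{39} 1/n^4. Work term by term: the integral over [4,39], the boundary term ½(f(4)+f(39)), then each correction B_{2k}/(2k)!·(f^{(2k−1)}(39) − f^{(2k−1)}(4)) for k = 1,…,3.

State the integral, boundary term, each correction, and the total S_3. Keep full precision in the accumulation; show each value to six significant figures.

∫_4^39 1/x^4 dx evaluates to 0.00520271.
½[f(4) + f(39)] = ½[0.00390625 + 4.32257e-07] = 0.00195334.
So far: 0.00715606.
Order-1 term: 1/12 · (-4.43340e-08 − (-0.00390625)) = 0.000325517.
Partial sum through k=1: 0.00748157.
Order-2 term: −1/720 · (-8.74438e-10 − (-0.00732422)) = -1.01725e-05.
Partial sum through k=2: 0.00747140.
Order-3 term: 1/30240 · (-3.21950e-11 − (-0.0256348)) = 8.47711e-07.

S_3 ≈ 0.00747225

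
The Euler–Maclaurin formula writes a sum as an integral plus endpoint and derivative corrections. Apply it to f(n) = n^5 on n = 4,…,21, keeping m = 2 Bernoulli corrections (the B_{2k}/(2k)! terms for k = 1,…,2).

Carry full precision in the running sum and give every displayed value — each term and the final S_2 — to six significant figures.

∫_4^21 x^5 dx evaluates to 1.42937e+07.
Endpoint term: (f(4) + f(21))/2 = (1024.00 + 4.08410e+06)/2 = 2.04256e+06.
Integral + boundary = 1.63362e+07.
k=1: B_{2}/(2)! × [f^{(1)}(21) − f^{(1)}(4)] = 1/12 × (972405 − 1280.00) = 80927.1.
Running total after k=1: 1.64172e+07.
k=2: B_{4}/(4)! × [f^{(3)}(21) − f^{(3)}(4)] = −1/720 × (26460.0 − 960.000) = -35.4167.

S_2 ≈ 1.64171e+07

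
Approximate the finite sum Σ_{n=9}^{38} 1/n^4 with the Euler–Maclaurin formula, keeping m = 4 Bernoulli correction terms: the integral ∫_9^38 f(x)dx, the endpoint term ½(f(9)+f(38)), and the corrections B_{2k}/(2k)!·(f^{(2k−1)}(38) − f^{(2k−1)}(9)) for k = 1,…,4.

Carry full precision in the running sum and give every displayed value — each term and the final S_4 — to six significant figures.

∫_9^38 1/x^4 dx evaluates to 0.000451173.
½[f(9) + f(38)] = ½[0.000152416 + 4.79585e-07] = 7.64477e-05.
So far: 0.000527620.
k=1: B_{2}/(2)! × [f^{(1)}(38) − f^{(1)}(9)] = 1/12 × (-5.04826e-08 − (-6.77404e-05)) = 5.64082e-06.
Partial sum through k=1: 0.000533261.
k=2: B_{4}/(4)! × [f^{(3)}(38) − f^{(3)}(9)] = −1/720 × (-1.04881e-09 − (-2.50890e-05)) = -3.48444e-08.
Partial sum through k=2: 0.000533226.
k=3: B_{6}/(6)! × [f^{(5)}(38) − f^{(5)}(9)] = 1/30240 × (-4.06740e-11 − (-1.73455e-05)) = 5.73593e-10.
Partial sum through k=3: 0.000533227.
k=4: B_{8}/(8)! × [f^{(7)}(38) − f^{(7)}(9)] = −1/1209600 × (-2.53508e-12 − (-1.92728e-05)) = -1.59332e-11.

S_4 ≈ 0.000533227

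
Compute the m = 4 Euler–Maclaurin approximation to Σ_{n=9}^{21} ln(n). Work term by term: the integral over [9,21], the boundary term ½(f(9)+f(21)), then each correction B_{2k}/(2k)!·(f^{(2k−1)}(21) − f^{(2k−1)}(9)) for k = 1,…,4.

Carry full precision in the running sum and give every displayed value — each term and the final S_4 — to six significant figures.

S_4 ≈ 34.7755

Integral: ∫_9^21 ln(x) dx = 32.1599.
Endpoint term: (f(9) + f(21))/2 = (2.19722 + 3.04452)/2 = 2.62087.
Integral + boundary = 34.7808.
Order-1 term: 1/12 · (0.0476190 − 0.111111) = -0.00529101.
Partial sum through k=1: 34.7755.
Order-2 term: −1/720 · (0.000215959 − 0.00274348) = 3.51045e-06.
Partial sum through k=2: 34.7755.
Order-3 term: 1/30240 · (5.87645e-06 − 0.000406442) = -1.32462e-08.
Partial sum through k=3: 34.7755.
Order-4 term: −1/1209600 · (3.99758e-07 − 0.000150534) = 1.24119e-10.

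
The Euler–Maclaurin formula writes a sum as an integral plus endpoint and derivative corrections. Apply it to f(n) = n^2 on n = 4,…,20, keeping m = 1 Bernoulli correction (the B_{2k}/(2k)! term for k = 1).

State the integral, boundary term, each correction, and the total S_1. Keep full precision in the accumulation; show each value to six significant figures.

S_1 ≈ 2856.00

∫_4^20 x^2 dx evaluates to 2645.33.
Endpoint term: (f(4) + f(20))/2 = (16.0000 + 400.000)/2 = 208.000.
Integral + boundary = 2853.33.
Order-1 term: 1/12 · (40.0000 − 8.00000) = 2.66667.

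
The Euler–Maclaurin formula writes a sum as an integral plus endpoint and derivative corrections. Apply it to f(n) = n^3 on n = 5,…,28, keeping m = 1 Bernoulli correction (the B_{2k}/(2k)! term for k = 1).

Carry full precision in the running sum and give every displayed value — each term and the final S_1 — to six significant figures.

Integral: ∫_5^28 x^3 dx = 153508.
½[f(5) + f(28)] = ½[125.000 + 21952.0] = 11038.5.
Integral + boundary = 164546.
Correction k=1: B_{2}/2! · (f^{(1)}(28) − f^{(1)}(5)) = 1/12 · (2352.00 − 75.0000) = 189.750.

S_1 ≈ 164736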